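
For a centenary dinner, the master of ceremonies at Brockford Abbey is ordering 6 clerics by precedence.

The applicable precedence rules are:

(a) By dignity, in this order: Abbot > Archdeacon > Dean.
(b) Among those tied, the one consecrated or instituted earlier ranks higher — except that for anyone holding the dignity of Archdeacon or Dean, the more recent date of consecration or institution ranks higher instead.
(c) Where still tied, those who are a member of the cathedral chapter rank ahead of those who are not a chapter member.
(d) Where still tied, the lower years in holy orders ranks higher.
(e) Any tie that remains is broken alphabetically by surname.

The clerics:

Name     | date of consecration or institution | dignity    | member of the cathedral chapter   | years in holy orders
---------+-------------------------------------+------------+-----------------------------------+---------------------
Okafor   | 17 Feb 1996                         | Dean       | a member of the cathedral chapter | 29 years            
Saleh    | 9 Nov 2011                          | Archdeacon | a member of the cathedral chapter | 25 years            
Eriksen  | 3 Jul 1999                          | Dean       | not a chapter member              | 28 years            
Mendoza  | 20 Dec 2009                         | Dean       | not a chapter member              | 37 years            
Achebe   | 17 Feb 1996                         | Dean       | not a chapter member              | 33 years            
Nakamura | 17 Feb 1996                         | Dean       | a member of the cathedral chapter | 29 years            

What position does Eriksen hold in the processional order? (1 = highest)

By dignity: Saleh (Archdeacon); then Mendoza, Eriksen, Nakamura, Okafor and Achebe (Dean).
Among Mendoza, Eriksen, Nakamura, Okafor and Achebe, by date of consecration or institution (later first) (reversed rule for this group): Mendoza (20 Dec 2009) before Eriksen (3 Jul 1999) before Nakamura, Okafor and Achebe (17 Feb 1996).
Among Nakamura, Okafor and Achebe, a member of the cathedral chapter before not a chapter member: Nakamura and Okafor (a member of the cathedral chapter) before Achebe (not a chapter member).
Nakamura and Okafor both have years in holy orders 29 years, so the next rule applies.
Among Nakamura and Okafor, alphabetically by surname: Nakamura before Okafor.
Order: Saleh, Mendoza, Eriksen, Nakamura, Okafor, Achebe. So position 3.

3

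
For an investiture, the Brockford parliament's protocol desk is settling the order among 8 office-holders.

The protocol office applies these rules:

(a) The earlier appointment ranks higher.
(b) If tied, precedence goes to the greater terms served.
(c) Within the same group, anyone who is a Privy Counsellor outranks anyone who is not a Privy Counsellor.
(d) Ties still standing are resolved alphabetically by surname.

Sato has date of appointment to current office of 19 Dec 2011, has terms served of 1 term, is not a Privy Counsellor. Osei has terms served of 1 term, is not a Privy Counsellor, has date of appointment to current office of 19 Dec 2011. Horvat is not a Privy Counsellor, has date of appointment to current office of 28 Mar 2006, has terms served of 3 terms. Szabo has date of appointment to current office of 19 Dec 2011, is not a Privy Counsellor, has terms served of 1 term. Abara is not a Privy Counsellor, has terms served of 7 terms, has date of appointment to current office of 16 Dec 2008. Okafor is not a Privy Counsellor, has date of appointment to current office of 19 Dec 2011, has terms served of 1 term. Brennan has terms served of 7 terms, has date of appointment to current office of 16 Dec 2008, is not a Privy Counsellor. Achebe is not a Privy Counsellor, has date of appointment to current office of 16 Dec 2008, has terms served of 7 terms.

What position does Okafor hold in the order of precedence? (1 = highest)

By date of appointment to current office (earlier first): Horvat (28 Mar 2006); then Abara, Achebe and Brennan (each 16 Dec 2008); then Okafor, Osei, Sato and Szabo (each 19 Dec 2011).
Abara, Achebe and Brennan all have terms served 7 terms, so the next rule applies.
Abara, Achebe and Brennan are each not a Privy Counsellor, so the next rule applies.
Among Abara, Achebe and Brennan, alphabetically by surname: Abara before Achebe before Brennan.
Okafor, Osei, Sato and Szabo all have terms served 1 term, so the next rule applies.
Okafor, Osei, Sato and Szabo are each not a Privy Counsellor, so the next rule applies.
Among Okafor, Osei, Sato and Szabo, alphabetically by surname: Okafor before Osei before Sato before Szabo.
Order: Horvat, Abara, Achebe, Brennan, Okafor, Osei, Sato, Szabo. So position 5.

5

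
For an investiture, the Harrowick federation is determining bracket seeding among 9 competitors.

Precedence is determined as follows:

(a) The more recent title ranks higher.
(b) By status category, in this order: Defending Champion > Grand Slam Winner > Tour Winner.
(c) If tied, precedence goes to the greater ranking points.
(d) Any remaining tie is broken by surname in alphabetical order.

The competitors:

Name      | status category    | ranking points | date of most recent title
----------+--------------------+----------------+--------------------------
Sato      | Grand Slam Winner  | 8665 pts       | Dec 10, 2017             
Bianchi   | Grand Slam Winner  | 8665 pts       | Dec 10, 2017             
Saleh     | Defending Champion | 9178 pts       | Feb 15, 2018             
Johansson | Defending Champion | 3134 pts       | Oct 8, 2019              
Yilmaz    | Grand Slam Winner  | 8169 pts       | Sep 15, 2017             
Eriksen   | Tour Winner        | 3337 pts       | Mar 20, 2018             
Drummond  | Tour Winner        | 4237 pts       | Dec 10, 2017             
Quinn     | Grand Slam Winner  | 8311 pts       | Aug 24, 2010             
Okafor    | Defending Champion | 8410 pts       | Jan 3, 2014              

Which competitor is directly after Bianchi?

By date of most recent title (later first): Johansson (Oct 8, 2019); then Eriksen (Mar 20, 2018); then Saleh (Feb 15, 2018); then Bianchi, Sato and Drummond (each Dec 10, 2017); then Yilmaz (Sep 15, 2017); then Okafor (Jan 3, 2014); then Quinn (Aug 24, 2010).
Among Bianchi, Sato and Drummond, by status category: Bianchi and Sato (Grand Slam Winner) before Drummond (Tour Winner).
Bianchi and Sato both have ranking points 8665 pts, so the next rule applies.
Among Bianchi and Sato, alphabetically by surname: Bianchi before Sato.
Order: Johansson, Eriksen, Saleh, Bianchi, Sato, Drummond, Yilmaz, Okafor, Quinn.

Sato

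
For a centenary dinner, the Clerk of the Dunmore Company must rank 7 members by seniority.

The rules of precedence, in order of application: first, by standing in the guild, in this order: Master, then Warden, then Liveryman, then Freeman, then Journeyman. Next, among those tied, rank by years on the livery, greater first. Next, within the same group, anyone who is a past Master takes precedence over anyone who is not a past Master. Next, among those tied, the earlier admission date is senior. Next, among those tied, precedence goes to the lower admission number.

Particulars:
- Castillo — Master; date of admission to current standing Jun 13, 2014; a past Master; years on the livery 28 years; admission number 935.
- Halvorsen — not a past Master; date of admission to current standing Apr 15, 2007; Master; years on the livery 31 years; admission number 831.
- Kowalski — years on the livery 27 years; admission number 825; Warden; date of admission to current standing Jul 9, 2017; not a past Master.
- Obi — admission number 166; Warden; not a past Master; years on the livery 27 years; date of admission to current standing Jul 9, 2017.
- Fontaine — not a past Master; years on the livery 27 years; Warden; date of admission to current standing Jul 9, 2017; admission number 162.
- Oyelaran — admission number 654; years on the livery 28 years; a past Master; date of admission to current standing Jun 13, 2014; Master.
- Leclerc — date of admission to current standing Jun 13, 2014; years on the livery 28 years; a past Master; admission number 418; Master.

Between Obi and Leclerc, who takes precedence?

By standing in the guild: Halvorsen, Leclerc, Oyelaran and Castillo (Master); then Fontaine, Obi and Kowalski (Warden).
Among Halvorsen, Leclerc, Oyelaran and Castillo, by years on the livery (higher first): Halvorsen (31 years) before Leclerc, Oyelaran and Castillo (28 years).
Leclerc, Oyelaran and Castillo are each a past Master, so the next rule applies.
Leclerc, Oyelaran and Castillo all have date of admission to current standing Jun 13, 2014, so the next rule applies.
Among Leclerc, Oyelaran and Castillo, by admission number (lower first): Leclerc (418) before Oyelaran (654) before Castillo (935).
Fontaine, Obi and Kowalski all have years on the livery 27 years, so the next rule applies.
Fontaine, Obi and Kowalski are each not a past Master, so the next rule applies.
Fontaine, Obi and Kowalski all have date of admission to current standing Jul 9, 2017, so the next rule applies.
Among Fontaine, Obi and Kowalski, by admission number (lower first): Fontaine (162) before Obi (166) before Kowalski (825).
So Leclerc takes precedence.

Leclerc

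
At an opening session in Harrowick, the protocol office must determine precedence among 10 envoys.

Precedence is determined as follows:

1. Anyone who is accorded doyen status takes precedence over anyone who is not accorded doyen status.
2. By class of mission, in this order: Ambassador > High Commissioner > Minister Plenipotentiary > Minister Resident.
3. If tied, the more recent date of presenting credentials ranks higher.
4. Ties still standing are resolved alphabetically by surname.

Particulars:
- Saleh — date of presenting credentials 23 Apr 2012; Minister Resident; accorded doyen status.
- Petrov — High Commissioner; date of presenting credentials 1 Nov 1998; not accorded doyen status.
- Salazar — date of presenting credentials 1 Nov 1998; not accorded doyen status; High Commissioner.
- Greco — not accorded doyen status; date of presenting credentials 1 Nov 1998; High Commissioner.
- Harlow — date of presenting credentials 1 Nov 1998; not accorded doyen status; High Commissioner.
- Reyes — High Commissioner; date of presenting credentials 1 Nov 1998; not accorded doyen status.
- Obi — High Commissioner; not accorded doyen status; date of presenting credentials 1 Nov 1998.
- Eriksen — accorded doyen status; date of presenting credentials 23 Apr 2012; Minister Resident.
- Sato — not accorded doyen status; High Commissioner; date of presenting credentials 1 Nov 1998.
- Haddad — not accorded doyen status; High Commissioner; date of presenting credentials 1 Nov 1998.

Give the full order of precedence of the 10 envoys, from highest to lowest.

By the first rule: Eriksen and Saleh (both accorded doyen status); then Greco, Haddad, Harlow, Obi, Petrov, Reyes, Salazar and Sato (each not accorded doyen status).
Eriksen and Saleh are each Minister Resident, so the next rule applies.
Eriksen and Saleh both have date of presenting credentials 23 Apr 2012, so the next rule applies.
Among Eriksen and Saleh, alphabetically by surname: Eriksen before Saleh.
Greco, Haddad, Harlow, Obi, Petrov, Reyes, Salazar and Sato are each High Commissioner, so the next rule applies.
Greco, Haddad, Harlow, Obi, Petrov, Reyes, Salazar and Sato all have date of presenting credentials 1 Nov 1998, so the next rule applies.
Among Greco, Haddad, Harlow, Obi, Petrov, Reyes, Salazar and Sato, alphabetically by surname: Greco before Haddad before Harlow before Obi before Petrov before Reyes before Salazar before Sato.
Full order: Eriksen, Saleh, Greco, Haddad, Harlow, Obi, Petrov, Reyes, Salazar, Sato.

Eriksen, Saleh, Greco, Haddad, Harlow, Obi, Petrov, Reyes, Salazar, Sato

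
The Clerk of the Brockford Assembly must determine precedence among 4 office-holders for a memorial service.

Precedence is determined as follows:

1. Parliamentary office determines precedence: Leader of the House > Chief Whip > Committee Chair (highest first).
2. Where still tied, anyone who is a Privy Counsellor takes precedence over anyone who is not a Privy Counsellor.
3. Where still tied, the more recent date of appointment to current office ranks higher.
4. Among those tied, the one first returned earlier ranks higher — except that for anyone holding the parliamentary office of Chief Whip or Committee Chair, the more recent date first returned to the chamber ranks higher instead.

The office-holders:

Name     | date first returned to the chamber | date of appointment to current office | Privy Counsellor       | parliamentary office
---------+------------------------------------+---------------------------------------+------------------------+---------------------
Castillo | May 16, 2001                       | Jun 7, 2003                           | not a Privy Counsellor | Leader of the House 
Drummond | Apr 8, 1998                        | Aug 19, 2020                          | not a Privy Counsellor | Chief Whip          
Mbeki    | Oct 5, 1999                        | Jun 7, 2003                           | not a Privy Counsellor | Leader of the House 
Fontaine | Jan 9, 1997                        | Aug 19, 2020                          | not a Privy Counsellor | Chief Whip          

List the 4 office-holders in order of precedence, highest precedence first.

By parliamentary office: Mbeki and Castillo (Leader of the House); then Drummond and Fontaine (Chief Whip).
Mbeki and Castillo are each not a Privy Counsellor, so the next rule applies.
Mbeki and Castillo both have date of appointment to current office Jun 7, 2003, so the next rule applies.
Among Mbeki and Castillo, by date first returned to the chamber (earlier first): Mbeki (Oct 5, 1999) before Castillo (May 16, 2001).
Drummond and Fontaine are each not a Privy Counsellor, so the next rule applies.
Drummond and Fontaine both have date of appointment to current office Aug 19, 2020, so the next rule applies.
Among Drummond and Fontaine, by date first returned to the chamber (later first) (reversed rule for this group): Drummond (Apr 8, 1998) before Fontaine (Jan 9, 1997).
Full order: Mbeki, Castillo, Drummond, Fontaine.

Mbeki, Castillo, Drummond, Fontaine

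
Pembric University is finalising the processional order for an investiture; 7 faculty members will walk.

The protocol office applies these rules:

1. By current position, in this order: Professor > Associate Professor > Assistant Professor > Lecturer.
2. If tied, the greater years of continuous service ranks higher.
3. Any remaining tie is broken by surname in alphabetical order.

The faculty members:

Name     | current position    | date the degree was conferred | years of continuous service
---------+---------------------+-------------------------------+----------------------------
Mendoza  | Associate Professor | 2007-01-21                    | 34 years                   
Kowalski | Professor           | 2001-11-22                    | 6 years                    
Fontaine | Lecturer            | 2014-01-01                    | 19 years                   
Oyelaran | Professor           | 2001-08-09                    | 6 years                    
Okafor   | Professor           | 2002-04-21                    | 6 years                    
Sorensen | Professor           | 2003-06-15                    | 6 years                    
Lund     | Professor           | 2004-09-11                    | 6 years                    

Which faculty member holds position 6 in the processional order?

Mendoza

By current position: Kowalski, Lund, Okafor, Oyelaran and Sorensen (Professor); then Mendoza (Associate Professor); then Fontaine (Lecturer).
Kowalski, Lund, Okafor, Oyelaran and Sorensen all have years of continuous service 6 years, so the next rule applies.
Among Kowalski, Lund, Okafor, Oyelaran and Sorensen, alphabetically by surname: Kowalski before Lund before Okafor before Oyelaran before Sorensen.
Order: Kowalski, Lund, Okafor, Oyelaran, Sorensen, Mendoza, Fontaine.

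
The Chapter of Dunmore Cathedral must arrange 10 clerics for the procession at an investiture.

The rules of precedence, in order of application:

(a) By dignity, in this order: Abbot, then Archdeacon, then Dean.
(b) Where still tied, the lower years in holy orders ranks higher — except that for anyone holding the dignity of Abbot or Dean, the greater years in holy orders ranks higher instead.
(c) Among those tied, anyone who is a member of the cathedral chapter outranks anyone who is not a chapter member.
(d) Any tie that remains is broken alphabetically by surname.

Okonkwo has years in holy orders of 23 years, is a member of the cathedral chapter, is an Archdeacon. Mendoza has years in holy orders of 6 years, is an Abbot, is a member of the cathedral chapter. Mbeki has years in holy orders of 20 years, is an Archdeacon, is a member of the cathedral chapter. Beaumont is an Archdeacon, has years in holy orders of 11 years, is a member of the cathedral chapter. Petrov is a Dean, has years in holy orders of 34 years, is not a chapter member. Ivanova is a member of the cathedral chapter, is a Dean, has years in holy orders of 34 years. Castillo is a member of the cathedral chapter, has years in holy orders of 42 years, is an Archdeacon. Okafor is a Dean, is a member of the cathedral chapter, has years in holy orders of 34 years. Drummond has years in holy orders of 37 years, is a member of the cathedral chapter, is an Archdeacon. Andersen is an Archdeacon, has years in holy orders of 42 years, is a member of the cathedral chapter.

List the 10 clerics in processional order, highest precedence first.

Mendoza, Beaumont, Mbeki, Okonkwo, Drummond, Andersen, Castillo, Ivanova, Okafor, Petrov

By dignity: Mendoza (Abbot); then Beaumont, Mbeki, Okonkwo, Drummond, Andersen and Castillo (Archdeacon); then Ivanova, Okafor and Petrov (Dean).
Among Beaumont, Mbeki, Okonkwo, Drummond, Andersen and Castillo, by years in holy orders (lower first): Beaumont (11 years) before Mbeki (20 years) before Okonkwo (23 years) before Drummond (37 years) before Andersen and Castillo (42 years).
Andersen and Castillo are each a member of the cathedral chapter, so the next rule applies.
Among Andersen and Castillo, alphabetically by surname: Andersen before Castillo.
Ivanova, Okafor and Petrov all have years in holy orders 34 years, so the next rule applies.
Among Ivanova, Okafor and Petrov, a member of the cathedral chapter before not a chapter member: Ivanova and Okafor (a member of the cathedral chapter) before Petrov (not a chapter member).
Among Ivanova and Okafor, alphabetically by surname: Ivanova before Okafor.
Full order: Mendoza, Beaumont, Mbeki, Okonkwo, Drummond, Andersen, Castillo, Ivanova, Okafor, Petrov.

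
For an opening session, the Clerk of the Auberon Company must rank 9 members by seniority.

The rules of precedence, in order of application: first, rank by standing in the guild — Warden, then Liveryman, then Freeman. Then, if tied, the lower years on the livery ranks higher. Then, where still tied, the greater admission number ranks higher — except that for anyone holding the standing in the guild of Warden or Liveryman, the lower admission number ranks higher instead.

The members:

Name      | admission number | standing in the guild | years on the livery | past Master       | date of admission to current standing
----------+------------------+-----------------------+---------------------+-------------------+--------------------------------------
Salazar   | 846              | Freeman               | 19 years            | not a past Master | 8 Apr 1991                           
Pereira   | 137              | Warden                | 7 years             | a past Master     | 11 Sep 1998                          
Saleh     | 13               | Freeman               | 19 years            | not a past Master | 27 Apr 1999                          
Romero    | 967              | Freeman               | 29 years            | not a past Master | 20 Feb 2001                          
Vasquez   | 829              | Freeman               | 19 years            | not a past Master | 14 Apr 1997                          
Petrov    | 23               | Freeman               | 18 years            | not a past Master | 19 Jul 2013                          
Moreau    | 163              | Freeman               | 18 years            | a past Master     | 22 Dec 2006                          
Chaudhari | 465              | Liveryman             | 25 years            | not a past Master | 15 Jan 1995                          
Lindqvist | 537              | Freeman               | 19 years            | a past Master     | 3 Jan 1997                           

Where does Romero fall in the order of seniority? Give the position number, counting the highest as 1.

By standing in the guild: Pereira (Warden); then Chaudhari (Liveryman); then Moreau, Petrov, Salazar, Vasquez, Lindqvist, Saleh and Romero (Freeman).
Among Moreau, Petrov, Salazar, Vasquez, Lindqvist, Saleh and Romero, by years on the livery (lower first): Moreau and Petrov (18 years) before Salazar, Vasquez, Lindqvist and Saleh (19 years) before Romero (29 years).
Among Moreau and Petrov, by admission number (higher first): Moreau (163) before Petrov (23).
Among Salazar, Vasquez, Lindqvist and Saleh, by admission number (higher first): Salazar (846) before Vasquez (829) before Lindqvist (537) before Saleh (13).
Order: Pereira, Chaudhari, Moreau, Petrov, Salazar, Vasquez, Lindqvist, Saleh, Romero. So position 9.

9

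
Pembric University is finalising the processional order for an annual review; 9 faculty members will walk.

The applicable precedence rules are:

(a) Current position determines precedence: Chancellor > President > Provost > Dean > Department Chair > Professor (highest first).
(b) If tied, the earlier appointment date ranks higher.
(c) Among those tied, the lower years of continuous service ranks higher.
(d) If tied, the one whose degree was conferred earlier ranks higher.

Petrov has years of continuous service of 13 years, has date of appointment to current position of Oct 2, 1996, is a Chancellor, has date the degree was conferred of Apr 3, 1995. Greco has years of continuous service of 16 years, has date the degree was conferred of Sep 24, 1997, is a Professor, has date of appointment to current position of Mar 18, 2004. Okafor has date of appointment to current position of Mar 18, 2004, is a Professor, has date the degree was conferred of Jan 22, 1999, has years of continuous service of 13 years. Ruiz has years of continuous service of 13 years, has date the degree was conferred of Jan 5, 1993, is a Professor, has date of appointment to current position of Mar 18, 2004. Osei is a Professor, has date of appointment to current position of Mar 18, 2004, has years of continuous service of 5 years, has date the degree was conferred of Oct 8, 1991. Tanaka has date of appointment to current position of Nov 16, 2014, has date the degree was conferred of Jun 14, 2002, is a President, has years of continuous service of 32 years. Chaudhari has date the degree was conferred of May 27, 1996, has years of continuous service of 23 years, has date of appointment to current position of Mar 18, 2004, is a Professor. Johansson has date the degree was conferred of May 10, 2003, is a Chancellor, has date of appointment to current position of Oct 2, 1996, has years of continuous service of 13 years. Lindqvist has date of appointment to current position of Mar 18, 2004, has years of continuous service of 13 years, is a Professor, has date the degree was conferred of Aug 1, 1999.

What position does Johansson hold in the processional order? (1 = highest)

2

By current position: Petrov and Johansson (Chancellor); then Tanaka (President); then Osei, Ruiz, Okafor, Lindqvist, Greco and Chaudhari (Professor).
Petrov and Johansson both have date of appointment to current position Oct 2, 1996, so the next rule applies.
Petrov and Johansson both have years of continuous service 13 years, so the next rule applies.
Among Petrov and Johansson, by date the degree was conferred (earlier first): Petrov (Apr 3, 1995) before Johansson (May 10, 2003).
Osei, Ruiz, Okafor, Lindqvist, Greco and Chaudhari all have date of appointment to current position Mar 18, 2004, so the next rule applies.
Among Osei, Ruiz, Okafor, Lindqvist, Greco and Chaudhari, by years of continuous service (lower first): Osei (5 years) before Ruiz, Okafor and Lindqvist (13 years) before Greco (16 years) before Chaudhari (23 years).
Among Ruiz, Okafor and Lindqvist, by date the degree was conferred (earlier first): Ruiz (Jan 5, 1993) before Okafor (Jan 22, 1999) before Lindqvist (Aug 1, 1999).
Order: Petrov, Johansson, Tanaka, Osei, Ruiz, Okafor, Lindqvist, Greco, Chaudhari. So position 2.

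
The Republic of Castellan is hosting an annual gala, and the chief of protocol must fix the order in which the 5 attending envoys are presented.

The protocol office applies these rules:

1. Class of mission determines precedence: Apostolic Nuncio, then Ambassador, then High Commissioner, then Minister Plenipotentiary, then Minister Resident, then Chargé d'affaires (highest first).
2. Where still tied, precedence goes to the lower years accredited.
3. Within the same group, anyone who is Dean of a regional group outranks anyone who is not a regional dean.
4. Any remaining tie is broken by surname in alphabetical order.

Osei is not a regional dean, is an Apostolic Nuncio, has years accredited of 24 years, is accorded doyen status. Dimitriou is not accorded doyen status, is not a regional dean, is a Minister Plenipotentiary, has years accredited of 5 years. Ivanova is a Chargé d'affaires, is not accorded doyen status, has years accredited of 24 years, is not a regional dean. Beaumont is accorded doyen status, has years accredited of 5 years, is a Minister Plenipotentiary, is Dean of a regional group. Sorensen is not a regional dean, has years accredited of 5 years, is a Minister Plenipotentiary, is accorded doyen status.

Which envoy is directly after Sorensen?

Ivanova

By class of mission: Osei (Apostolic Nuncio); then Beaumont, Dimitriou and Sorensen (Minister Plenipotentiary); then Ivanova (Chargé d'affaires).
Beaumont, Dimitriou and Sorensen all have years accredited 5 years, so the next rule applies.
Among Beaumont, Dimitriou and Sorensen, Dean of a regional group before not a regional dean: Beaumont (Dean of a regional group) before Dimitriou and Sorensen (not a regional dean).
Among Dimitriou and Sorensen, alphabetically by surname: Dimitriou before Sorensen.
Order: Osei, Beaumont, Dimitriou, Sorensen, Ivanova.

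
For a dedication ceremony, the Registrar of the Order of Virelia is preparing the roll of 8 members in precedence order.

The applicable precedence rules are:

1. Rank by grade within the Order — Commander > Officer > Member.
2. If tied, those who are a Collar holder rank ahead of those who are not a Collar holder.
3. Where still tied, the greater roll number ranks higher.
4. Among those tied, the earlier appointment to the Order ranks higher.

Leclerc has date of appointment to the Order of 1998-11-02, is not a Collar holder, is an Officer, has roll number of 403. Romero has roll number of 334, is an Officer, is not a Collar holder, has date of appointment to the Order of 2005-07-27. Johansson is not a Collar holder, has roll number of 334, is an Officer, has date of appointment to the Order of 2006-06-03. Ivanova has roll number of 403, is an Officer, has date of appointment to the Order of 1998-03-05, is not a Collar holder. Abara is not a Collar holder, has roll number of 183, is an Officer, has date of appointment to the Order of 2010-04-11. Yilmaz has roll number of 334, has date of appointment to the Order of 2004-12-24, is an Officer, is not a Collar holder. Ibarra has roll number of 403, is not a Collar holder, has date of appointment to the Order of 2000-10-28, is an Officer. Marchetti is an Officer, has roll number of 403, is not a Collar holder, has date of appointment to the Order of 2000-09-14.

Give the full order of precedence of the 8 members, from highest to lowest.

By grade within the Order: Ivanova, Leclerc, Marchetti, Ibarra, Yilmaz, Romero, Johansson and Abara (Officer).
Ivanova, Leclerc, Marchetti, Ibarra, Yilmaz, Romero, Johansson and Abara are each not a Collar holder, so the next rule applies.
Among Ivanova, Leclerc, Marchetti, Ibarra, Yilmaz, Romero, Johansson and Abara, by roll number (higher first): Ivanova, Leclerc, Marchetti and Ibarra (403) before Yilmaz, Romero and Johansson (334) before Abara (183).
Among Ivanova, Leclerc, Marchetti and Ibarra, by date of appointment to the Order (earlier first): Ivanova (1998-03-05) before Leclerc (1998-11-02) before Marchetti (2000-09-14) before Ibarra (2000-10-28).
Among Yilmaz, Romero and Johansson, by date of appointment to the Order (earlier first): Yilmaz (2004-12-24) before Romero (2005-07-27) before Johansson (2006-06-03).
Full order: Ivanova, Leclerc, Marchetti, Ibarra, Yilmaz, Romero, Johansson, Abara.

Ivanova, Leclerc, Marchetti, Ibarra, Yilmaz, Romero, Johansson, Abara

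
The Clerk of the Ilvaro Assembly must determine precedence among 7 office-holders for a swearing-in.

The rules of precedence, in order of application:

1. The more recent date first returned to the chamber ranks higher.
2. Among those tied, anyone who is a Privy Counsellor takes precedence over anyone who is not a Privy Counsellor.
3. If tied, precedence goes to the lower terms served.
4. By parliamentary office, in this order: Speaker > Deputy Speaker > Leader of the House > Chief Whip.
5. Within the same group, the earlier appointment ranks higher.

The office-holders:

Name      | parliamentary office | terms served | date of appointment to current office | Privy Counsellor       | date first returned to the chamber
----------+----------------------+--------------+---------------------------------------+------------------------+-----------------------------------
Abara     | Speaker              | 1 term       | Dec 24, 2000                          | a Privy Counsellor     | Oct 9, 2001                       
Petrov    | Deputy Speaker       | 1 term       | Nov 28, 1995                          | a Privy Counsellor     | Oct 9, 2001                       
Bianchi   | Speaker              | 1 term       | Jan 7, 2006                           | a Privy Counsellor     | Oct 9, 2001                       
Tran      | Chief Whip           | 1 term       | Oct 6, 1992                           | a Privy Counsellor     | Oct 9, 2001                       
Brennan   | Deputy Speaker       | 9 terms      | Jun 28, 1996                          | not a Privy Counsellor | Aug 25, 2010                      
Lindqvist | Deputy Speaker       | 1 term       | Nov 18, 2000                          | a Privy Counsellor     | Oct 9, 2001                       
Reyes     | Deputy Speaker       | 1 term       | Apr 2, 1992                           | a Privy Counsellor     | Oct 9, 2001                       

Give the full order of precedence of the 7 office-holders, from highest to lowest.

Brennan, Abara, Bianchi, Reyes, Petrov, Lindqvist, Tran

By date first returned to the chamber (later first): Brennan (Aug 25, 2010); then Abara, Bianchi, Reyes, Petrov, Lindqvist and Tran (each Oct 9, 2001).
Abara, Bianchi, Reyes, Petrov, Lindqvist and Tran are each a Privy Counsellor, so the next rule applies.
Abara, Bianchi, Reyes, Petrov, Lindqvist and Tran all have terms served 1 term, so the next rule applies.
Among Abara, Bianchi, Reyes, Petrov, Lindqvist and Tran, by parliamentary office: Abara and Bianchi (Speaker) before Reyes, Petrov and Lindqvist (Deputy Speaker) before Tran (Chief Whip).
Among Abara and Bianchi, by date of appointment to current office (earlier first): Abara (Dec 24, 2000) before Bianchi (Jan 7, 2006).
Among Reyes, Petrov and Lindqvist, by date of appointment to current office (earlier first): Reyes (Apr 2, 1992) before Petrov (Nov 28, 1995) before Lindqvist (Nov 18, 2000).
Full order: Brennan, Abara, Bianchi, Reyes, Petrov, Lindqvist, Tran.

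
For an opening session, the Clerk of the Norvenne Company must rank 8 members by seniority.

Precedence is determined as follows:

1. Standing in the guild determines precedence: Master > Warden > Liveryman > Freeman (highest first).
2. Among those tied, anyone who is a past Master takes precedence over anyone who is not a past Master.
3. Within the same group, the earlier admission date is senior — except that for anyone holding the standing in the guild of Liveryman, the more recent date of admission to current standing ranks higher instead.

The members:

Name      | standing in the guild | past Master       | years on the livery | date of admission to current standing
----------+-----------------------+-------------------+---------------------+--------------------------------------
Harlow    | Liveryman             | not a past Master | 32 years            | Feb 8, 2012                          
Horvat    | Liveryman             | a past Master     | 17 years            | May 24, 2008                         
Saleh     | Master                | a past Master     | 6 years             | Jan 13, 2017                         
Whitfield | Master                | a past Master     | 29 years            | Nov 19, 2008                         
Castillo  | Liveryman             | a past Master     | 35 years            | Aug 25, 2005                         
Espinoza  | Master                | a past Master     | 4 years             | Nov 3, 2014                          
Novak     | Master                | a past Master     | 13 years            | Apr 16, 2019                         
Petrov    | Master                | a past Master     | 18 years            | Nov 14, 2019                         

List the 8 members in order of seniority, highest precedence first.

Whitfield, Espinoza, Saleh, Novak, Petrov, Horvat, Castillo, Harlow

By standing in the guild: Whitfield, Espinoza, Saleh, Novak and Petrov (Master); then Horvat, Castillo and Harlow (Liveryman).
Whitfield, Espinoza, Saleh, Novak and Petrov are each a past Master, so the next rule applies.
Among Whitfield, Espinoza, Saleh, Novak and Petrov, by date of admission to current standing (earlier first): Whitfield (Nov 19, 2008) before Espinoza (Nov 3, 2014) before Saleh (Jan 13, 2017) before Novak (Apr 16, 2019) before Petrov (Nov 14, 2019).
Among Horvat, Castillo and Harlow, a past Master before not a past Master: Horvat and Castillo (a past Master) before Harlow (not a past Master).
Among Horvat and Castillo, by date of admission to current standing (later first) (reversed rule for this group): Horvat (May 24, 2008) before Castillo (Aug 25, 2005).
Full order: Whitfield, Espinoza, Saleh, Novak, Petrov, Horvat, Castillo, Harlow.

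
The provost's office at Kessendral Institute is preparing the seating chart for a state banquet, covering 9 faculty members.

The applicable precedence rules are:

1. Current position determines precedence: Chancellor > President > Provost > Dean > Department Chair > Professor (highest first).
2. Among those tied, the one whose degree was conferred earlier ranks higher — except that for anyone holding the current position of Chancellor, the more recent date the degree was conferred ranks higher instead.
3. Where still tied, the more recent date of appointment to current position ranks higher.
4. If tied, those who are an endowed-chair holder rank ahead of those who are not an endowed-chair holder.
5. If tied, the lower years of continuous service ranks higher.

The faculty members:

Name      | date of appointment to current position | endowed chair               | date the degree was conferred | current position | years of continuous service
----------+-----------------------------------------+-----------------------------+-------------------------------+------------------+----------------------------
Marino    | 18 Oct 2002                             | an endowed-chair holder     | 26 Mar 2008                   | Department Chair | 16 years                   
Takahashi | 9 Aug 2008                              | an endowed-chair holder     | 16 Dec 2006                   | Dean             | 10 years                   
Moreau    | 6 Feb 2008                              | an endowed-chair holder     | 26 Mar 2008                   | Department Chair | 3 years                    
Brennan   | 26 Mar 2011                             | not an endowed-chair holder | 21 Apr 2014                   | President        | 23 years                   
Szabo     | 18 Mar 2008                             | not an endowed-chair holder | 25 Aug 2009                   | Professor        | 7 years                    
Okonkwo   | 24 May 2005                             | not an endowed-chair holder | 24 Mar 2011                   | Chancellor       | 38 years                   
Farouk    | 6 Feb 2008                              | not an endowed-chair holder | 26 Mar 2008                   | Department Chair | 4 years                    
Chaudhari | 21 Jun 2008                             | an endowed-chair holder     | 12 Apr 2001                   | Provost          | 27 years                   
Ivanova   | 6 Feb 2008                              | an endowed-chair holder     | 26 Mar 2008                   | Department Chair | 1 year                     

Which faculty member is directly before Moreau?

Ivanova

By current position: Okonkwo (Chancellor); then Brennan (President); then Chaudhari (Provost); then Takahashi (Dean); then Ivanova, Moreau, Farouk and Marino (Department Chair); then Szabo (Professor).
Ivanova, Moreau, Farouk and Marino all have date the degree was conferred 26 Mar 2008, so the next rule applies.
Among Ivanova, Moreau, Farouk and Marino, by date of appointment to current position (later first): Ivanova, Moreau and Farouk (6 Feb 2008) before Marino (18 Oct 2002).
Among Ivanova, Moreau and Farouk, an endowed-chair holder before not an endowed-chair holder: Ivanova and Moreau (an endowed-chair holder) before Farouk (not an endowed-chair holder).
Among Ivanova and Moreau, by years of continuous service (lower first): Ivanova (1 year) before Moreau (3 years).
Order: Okonkwo, Brennan, Chaudhari, Takahashi, Ivanova, Moreau, Farouk, Marino, Szabo.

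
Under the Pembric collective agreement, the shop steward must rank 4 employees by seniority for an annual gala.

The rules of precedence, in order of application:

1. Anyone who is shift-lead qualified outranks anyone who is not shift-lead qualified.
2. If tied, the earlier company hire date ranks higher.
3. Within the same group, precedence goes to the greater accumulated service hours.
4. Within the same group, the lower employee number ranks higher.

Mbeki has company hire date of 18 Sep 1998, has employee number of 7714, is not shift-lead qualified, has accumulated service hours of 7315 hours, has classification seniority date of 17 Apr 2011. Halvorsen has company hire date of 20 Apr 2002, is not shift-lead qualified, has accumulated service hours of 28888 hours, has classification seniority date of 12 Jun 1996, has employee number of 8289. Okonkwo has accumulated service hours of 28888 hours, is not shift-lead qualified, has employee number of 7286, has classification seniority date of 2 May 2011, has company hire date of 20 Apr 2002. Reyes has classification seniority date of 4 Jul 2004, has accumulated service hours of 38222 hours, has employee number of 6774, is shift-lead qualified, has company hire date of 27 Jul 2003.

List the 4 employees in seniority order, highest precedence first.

By the first rule: Reyes (shift-lead qualified); then Mbeki, Okonkwo and Halvorsen (each not shift-lead qualified).
Among Mbeki, Okonkwo and Halvorsen, by company hire date (earlier first): Mbeki (18 Sep 1998) before Okonkwo and Halvorsen (20 Apr 2002).
Okonkwo and Halvorsen both have accumulated service hours 28888 hours, so the next rule applies.
Among Okonkwo and Halvorsen, by employee number (lower first): Okonkwo (7286) before Halvorsen (8289).
Full order: Reyes, Mbeki, Okonkwo, Halvorsen.

Reyes, Mbeki, Okonkwo, Halvorsen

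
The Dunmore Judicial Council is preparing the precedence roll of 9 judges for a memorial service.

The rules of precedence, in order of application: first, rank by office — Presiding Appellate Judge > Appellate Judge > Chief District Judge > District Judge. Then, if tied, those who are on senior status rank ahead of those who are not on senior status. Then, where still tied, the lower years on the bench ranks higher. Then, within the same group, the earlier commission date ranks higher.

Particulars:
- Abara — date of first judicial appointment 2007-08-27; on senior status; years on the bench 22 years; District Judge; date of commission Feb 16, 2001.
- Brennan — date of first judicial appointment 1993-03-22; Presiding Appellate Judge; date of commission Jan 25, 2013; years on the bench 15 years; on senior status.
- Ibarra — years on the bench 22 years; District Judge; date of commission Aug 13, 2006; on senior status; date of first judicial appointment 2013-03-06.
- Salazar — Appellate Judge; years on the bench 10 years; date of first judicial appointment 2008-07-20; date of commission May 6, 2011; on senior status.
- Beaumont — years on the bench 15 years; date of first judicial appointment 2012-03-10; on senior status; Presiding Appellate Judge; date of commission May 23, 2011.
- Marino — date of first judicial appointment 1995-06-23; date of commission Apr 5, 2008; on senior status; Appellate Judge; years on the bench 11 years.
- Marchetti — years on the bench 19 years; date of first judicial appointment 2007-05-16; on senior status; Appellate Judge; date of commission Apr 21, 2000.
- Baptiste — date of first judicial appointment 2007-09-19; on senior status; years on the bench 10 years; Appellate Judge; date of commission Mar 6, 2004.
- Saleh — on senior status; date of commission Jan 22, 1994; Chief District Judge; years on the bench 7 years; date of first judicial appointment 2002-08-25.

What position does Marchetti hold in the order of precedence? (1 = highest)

By office: Beaumont and Brennan (Presiding Appellate Judge); then Baptiste, Salazar, Marino and Marchetti (Appellate Judge); then Saleh (Chief District Judge); then Abara and Ibarra (District Judge).
Beaumont and Brennan are each on senior status, so the next rule applies.
Beaumont and Brennan both have years on the bench 15 years, so the next rule applies.
Among Beaumont and Brennan, by date of commission (earlier first): Beaumont (May 23, 2011) before Brennan (Jan 25, 2013).
Baptiste, Salazar, Marino and Marchetti are each on senior status, so the next rule applies.
Among Baptiste, Salazar, Marino and Marchetti, by years on the bench (lower first): Baptiste and Salazar (10 years) before Marino (11 years) before Marchetti (19 years).
Among Baptiste and Salazar, by date of commission (earlier first): Baptiste (Mar 6, 2004) before Salazar (May 6, 2011).
Abara and Ibarra are each on senior status, so the next rule applies.
Abara and Ibarra both have years on the bench 22 years, so the next rule applies.
Among Abara and Ibarra, by date of commission (earlier first): Abara (Feb 16, 2001) before Ibarra (Aug 13, 2006).
Order: Beaumont, Brennan, Baptiste, Salazar, Marino, Marchetti, Saleh, Abara, Ibarra. So position 6.

6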